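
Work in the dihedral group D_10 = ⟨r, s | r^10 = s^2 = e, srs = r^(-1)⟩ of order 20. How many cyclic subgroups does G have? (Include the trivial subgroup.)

14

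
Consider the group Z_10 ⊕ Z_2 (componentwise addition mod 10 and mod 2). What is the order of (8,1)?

The order of (8,1) in Z_10 × Z_2 is lcm(ord(8) in Z_10, ord(1) in Z_2).
ord(8) = 5 and ord(1) = 2, so |⟨(8,1)⟩| = lcm(5, 2) = 10.

10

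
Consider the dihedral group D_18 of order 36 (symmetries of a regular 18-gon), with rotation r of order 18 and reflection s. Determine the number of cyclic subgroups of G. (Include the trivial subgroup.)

24

Each element a generates a cyclic subgroup ⟨a⟩; distinct elements may generate the same one (a cyclic group of order d has φ(d) generators).
Cyclic subgroups by order — order 1: 1; order 2: 19; order 3: 1; order 6: 1; order 9: 1; order 18: 1.
Total: 24.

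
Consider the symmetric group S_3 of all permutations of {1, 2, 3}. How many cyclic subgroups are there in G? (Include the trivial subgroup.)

5

Each element a generates a cyclic subgroup ⟨a⟩; distinct elements may generate the same one (a cyclic group of order d has φ(d) generators).
Cyclic subgroups by order — order 1: 1; order 2: 3; order 3: 1.
Total: 5.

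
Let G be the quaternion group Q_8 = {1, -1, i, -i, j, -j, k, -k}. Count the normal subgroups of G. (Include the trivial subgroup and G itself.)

G has 6 subgroups. Checking conjugation-invariance by order — order 1: 1/1 normal; order 2: 1/1 normal; order 4: 3/3 normal; order 8: 1/1 normal.
Total normal subgroups: 6.

6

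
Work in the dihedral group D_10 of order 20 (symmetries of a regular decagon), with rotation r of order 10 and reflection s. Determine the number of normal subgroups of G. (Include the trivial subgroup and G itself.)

G has 22 subgroups. Checking conjugation-invariance by order — order 1: 1/1 normal; order 2: 1/11 normal; order 4: 0/5 normal; order 5: 1/1 normal; order 10: 3/3 normal; order 20: 1/1 normal.
Total normal subgroups: 7.

7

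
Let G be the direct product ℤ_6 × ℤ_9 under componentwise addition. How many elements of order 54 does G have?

An element (a,b) has order lcm(ord(a), ord(b)); count pairs with lcm equal to 54.
Enumerating gives 0 such elements.

0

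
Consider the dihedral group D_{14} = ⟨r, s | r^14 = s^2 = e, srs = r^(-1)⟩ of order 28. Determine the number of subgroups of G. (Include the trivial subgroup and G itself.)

|G| = 28, so by Lagrange every subgroup order divides 28. Divisors: 1, 2, 4, 7, 14, 28.
Subgroups by order — order 1: 1; order 2: 15; order 4: 7; order 7: 1; order 14: 3; order 28: 1.
Total: 1 + 15 + 7 + 1 + 3 + 1 = 28.

28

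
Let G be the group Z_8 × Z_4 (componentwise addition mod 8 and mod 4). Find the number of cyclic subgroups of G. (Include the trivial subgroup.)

A cyclic subgroup of order d is generated by each of its φ(d) elements of order d, so the cyclic subgroups of order d number (#elements of order d)/φ(d).
Cyclic subgroups by order — order 1: 1; order 2: 3; order 4: 6; order 8: 4.
Total: 14.

14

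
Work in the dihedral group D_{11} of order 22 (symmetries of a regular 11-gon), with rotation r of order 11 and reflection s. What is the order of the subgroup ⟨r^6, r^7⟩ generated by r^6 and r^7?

11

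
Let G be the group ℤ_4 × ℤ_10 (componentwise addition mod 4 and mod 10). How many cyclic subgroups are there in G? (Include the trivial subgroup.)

Group the elements of G by the cyclic subgroup they generate; each cyclic subgroup of order d accounts for φ(d) elements.
Cyclic subgroups by order — order 1: 1; order 2: 3; order 4: 2; order 5: 1; order 10: 3; order 20: 2.
Total: 12.

12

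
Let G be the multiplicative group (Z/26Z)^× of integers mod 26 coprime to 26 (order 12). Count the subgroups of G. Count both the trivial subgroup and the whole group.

6

|G| = 12, so by Lagrange every subgroup order divides 12. Divisors: 1, 2, 3, 4, 6, 12.
Subgroups by order — order 1: 1; order 2: 1; order 3: 1; order 4: 1; order 6: 1; order 12: 1.
Total: 1 + 1 + 1 + 1 + 1 + 1 = 6.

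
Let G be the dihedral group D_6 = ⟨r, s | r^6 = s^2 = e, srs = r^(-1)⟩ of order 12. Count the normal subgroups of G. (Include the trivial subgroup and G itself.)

7

G has 16 subgroups. Checking conjugation-invariance by order — order 1: 1/1 normal; order 2: 1/7 normal; order 3: 1/1 normal; order 4: 0/3 normal; order 6: 3/3 normal; order 12: 1/1 normal.
Total normal subgroups: 7.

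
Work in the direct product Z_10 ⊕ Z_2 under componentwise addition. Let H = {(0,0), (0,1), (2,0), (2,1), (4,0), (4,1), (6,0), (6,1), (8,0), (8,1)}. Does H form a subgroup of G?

Yes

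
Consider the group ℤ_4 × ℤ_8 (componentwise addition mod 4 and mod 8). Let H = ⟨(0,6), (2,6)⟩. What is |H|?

8

|⟨(0,6)⟩| = 4 and |⟨(2,6)⟩| = 4, so |H| is a multiple of lcm(4, 4) = 4 and divides |G| = 32.
Closing under the operation: H = {(0,0), (0,2), (0,4), (0,6), (2,0), (2,2), (2,4), (2,6)}, so |H| = 8.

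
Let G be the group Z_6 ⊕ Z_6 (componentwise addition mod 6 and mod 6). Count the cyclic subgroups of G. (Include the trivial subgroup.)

20

Each element a generates a cyclic subgroup ⟨a⟩; distinct elements may generate the same one (a cyclic group of order d has φ(d) generators).
Cyclic subgroups by order — order 1: 1; order 2: 3; order 3: 4; order 6: 12.
Total: 20.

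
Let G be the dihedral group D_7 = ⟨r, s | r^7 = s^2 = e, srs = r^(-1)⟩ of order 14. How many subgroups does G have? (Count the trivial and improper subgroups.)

10

|G| = 14, so by Lagrange every subgroup order divides 14. Divisors: 1, 2, 7, 14.
Subgroups by order — order 1: 1; order 2: 7; order 7: 1; order 14: 1.
Total: 1 + 7 + 1 + 1 = 10.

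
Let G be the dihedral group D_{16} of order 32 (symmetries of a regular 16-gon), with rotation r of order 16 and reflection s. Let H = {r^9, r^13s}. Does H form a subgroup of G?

No

The identity e ∉ H, so H is not a subgroup.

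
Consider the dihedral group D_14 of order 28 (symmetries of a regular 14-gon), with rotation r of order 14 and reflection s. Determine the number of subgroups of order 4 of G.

|G| = 28 and 4 | 28, so subgroups of order 4 are possible by Lagrange.
The subgroups of order 4 are: {e, r^7, r^3s, r^10s}; {e, r^7, r^4s, r^11s}; {e, r^7, r^5s, r^12s}; {e, r^7, r^6s, r^13s}; … (7 in all).
So G has 7 subgroups of order 4.

7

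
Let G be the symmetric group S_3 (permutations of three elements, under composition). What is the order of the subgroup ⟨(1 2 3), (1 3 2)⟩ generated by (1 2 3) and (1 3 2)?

|⟨(1 2 3)⟩| = 3 and |⟨(1 3 2)⟩| = 3, so |H| is a multiple of lcm(3, 3) = 3 and divides |G| = 6.
Closing under the operation: H = {e, (1 2 3), (1 3 2)}, so |H| = 3.

3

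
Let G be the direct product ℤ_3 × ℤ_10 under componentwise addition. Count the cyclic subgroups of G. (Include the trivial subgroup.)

8

Group the elements of G by the cyclic subgroup they generate; each cyclic subgroup of order d accounts for φ(d) elements.
Cyclic subgroups by order — order 1: 1; order 2: 1; order 3: 1; order 5: 1; order 6: 1; order 10: 1; order 15: 1; order 30: 1.
Total: 8.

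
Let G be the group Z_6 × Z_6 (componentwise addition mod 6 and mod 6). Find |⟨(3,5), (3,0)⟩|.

|⟨(3,5)⟩| = 6 and |⟨(3,0)⟩| = 2, so |H| is a multiple of lcm(6, 2) = 6 and divides |G| = 36.
Closing under the operation: H = {(0,0), (0,1), (0,2), (0,3), (0,4), (0,5), (3,0), (3,1), (3,2), (3,3), (3,4), (3,5)}, so |H| = 12.

12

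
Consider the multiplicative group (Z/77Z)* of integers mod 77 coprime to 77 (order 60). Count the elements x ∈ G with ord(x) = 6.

The elements of order 6 are: 10, 12, 32, 45, 54, 65.
That's 6.

6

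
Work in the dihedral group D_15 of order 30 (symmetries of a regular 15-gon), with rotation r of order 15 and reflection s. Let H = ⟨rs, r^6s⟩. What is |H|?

6

|⟨rs⟩| = 2 and |⟨r^6s⟩| = 2, so |H| is a multiple of lcm(2, 2) = 2 and divides |G| = 30.
Closing under the operation: H = {e, r^5, r^10, rs, r^6s, r^11s}, so |H| = 6.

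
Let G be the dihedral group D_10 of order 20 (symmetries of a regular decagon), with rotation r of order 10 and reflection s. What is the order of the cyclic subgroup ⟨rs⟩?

Computing powers of rs: the smallest k with (rs)^k = e is k = 2.

2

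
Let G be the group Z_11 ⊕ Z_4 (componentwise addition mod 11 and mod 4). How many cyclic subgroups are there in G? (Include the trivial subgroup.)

Each element a generates a cyclic subgroup ⟨a⟩; distinct elements may generate the same one (a cyclic group of order d has φ(d) generators).
Cyclic subgroups by order — order 1: 1; order 2: 1; order 4: 1; order 11: 1; order 22: 1; order 44: 1.
Total: 6.

6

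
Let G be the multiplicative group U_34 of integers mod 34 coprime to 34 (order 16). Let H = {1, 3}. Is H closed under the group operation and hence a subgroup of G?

No

3 ∈ H but its inverse 23 ∉ H, so H is not a subgroup.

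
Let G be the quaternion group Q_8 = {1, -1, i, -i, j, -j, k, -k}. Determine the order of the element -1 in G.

2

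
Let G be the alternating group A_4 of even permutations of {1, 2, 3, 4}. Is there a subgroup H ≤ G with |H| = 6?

6 | 12, so Lagrange does not rule it out; but checking all subgroups of G, none has order 6.
(A_4 is the standard example that the converse of Lagrange fails.)

No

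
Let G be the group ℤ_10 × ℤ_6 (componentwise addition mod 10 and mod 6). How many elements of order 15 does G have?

An element (a,b) has order lcm(ord(a), ord(b)); count pairs with lcm equal to 15.
Enumerating gives 8 such elements.

8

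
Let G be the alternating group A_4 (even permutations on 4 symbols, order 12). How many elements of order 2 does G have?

3

The elements of order 2 are: (1 2)(3 4), (1 3)(2 4), (1 4)(2 3).
That's 3.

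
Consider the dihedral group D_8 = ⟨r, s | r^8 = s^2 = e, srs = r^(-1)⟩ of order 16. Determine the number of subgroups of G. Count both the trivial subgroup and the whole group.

19

|G| = 16, so by Lagrange every subgroup order divides 16. Divisors: 1, 2, 4, 8, 16.
Subgroups by order — order 1: 1; order 2: 9; order 4: 5; order 8: 3; order 16: 1.
Total: 1 + 9 + 5 + 3 + 1 = 19.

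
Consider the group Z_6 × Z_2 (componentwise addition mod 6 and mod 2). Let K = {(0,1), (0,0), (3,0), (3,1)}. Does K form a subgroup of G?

|K| = 4 divides |G| = 12, consistent with Lagrange.
K contains the identity, every element's inverse is in K, and K is closed under +: it is a subgroup.

Yes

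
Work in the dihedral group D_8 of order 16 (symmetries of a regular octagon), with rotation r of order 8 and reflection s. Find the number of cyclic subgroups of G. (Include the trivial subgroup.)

12

Each element a generates a cyclic subgroup ⟨a⟩; distinct elements may generate the same one (a cyclic group of order d has φ(d) generators).
Cyclic subgroups by order — order 1: 1; order 2: 9; order 4: 1; order 8: 1.
Total: 12.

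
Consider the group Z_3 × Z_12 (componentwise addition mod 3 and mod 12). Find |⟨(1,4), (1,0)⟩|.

|⟨(1,4)⟩| = 3 and |⟨(1,0)⟩| = 3, so |H| is a multiple of lcm(3, 3) = 3 and divides |G| = 36.
Closing under the operation: H = {(0,0), (0,4), (0,8), (1,0), (1,4), (1,8), (2,0), (2,4), (2,8)}, so |H| = 9.

9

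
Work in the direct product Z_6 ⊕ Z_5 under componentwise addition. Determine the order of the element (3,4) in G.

10

The order of (3,4) in Z_6 × Z_5 is lcm(ord(3) in Z_6, ord(4) in Z_5).
ord(3) = 2 and ord(4) = 5, so |⟨(3,4)⟩| = lcm(2, 5) = 10.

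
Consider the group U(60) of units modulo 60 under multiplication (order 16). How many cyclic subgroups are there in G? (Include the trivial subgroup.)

12

Group the elements of G by the cyclic subgroup they generate; each cyclic subgroup of order d accounts for φ(d) elements.
Cyclic subgroups by order — order 1: 1; order 2: 7; order 4: 4.
Total: 12.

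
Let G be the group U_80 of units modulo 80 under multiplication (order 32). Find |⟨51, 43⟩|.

16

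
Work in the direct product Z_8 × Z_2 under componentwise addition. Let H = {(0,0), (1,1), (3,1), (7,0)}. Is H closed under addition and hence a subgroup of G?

(3,1) ∈ H but its inverse (5,1) ∉ H, so H is not a subgroup.

No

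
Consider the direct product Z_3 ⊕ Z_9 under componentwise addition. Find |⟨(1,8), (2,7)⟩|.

|⟨(1,8)⟩| = 9 and |⟨(2,7)⟩| = 9, so |H| is a multiple of lcm(9, 9) = 9 and divides |G| = 27.
Closing under the operation: H = {(0,0), (0,3), (0,6), (1,2), (1,5), (1,8), (2,1), (2,4), (2,7)}, so |H| = 9.

9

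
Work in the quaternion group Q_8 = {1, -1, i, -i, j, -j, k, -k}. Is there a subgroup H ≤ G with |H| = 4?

Yes

4 | 8. A subgroup of order 4 is {1, -1, i, -i}.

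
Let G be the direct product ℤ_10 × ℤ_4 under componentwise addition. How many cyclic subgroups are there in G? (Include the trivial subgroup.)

A cyclic subgroup of order d is generated by each of its φ(d) elements of order d, so the cyclic subgroups of order d number (#elements of order d)/φ(d).
Cyclic subgroups by order — order 1: 1; order 2: 3; order 4: 2; order 5: 1; order 10: 3; order 20: 2.
Total: 12.

12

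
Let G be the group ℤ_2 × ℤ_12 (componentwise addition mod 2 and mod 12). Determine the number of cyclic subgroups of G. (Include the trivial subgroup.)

12

Group the elements of G by the cyclic subgroup they generate; each cyclic subgroup of order d accounts for φ(d) elements.
Cyclic subgroups by order — order 1: 1; order 2: 3; order 3: 1; order 4: 2; order 6: 3; order 12: 2.
Total: 12.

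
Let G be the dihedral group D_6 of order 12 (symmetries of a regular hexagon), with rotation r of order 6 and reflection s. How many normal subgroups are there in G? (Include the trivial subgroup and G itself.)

7

G has 16 subgroups. Checking conjugation-invariance by order — order 1: 1/1 normal; order 2: 1/7 normal; order 3: 1/1 normal; order 4: 0/3 normal; order 6: 3/3 normal; order 12: 1/1 normal.
Total normal subgroups: 7.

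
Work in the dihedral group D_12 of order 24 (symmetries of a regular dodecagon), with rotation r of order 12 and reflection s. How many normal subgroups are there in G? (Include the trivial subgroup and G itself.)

G has 34 subgroups. Checking conjugation-invariance by order — order 1: 1/1 normal; order 2: 1/13 normal; order 3: 1/1 normal; order 4: 1/7 normal; order 6: 1/5 normal; order 8: 0/3 normal; order 12: 3/3 normal; order 24: 1/1 normal.
Total normal subgroups: 9.

9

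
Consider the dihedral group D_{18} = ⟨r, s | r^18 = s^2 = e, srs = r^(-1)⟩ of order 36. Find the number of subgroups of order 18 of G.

3

|G| = 36 and 18 | 36, so subgroups of order 18 are possible by Lagrange.
The subgroups of order 18 are: {e, r, r^2, r^3, r^4, r^5, r^6, r^7, r^8, r^9, r^10, r^11, r^12, r^13, r^14, r^15, r^16, r^17}; {e, r^2, r^4, r^6, r^8, r^10, r^12, r^14, r^16, s, r^2s, r^4s, r^6s, r^8s, r^10s, r^12s, r^14s, r^16s}; {e, r^2, r^4, r^6, r^8, r^10, r^12, r^14, r^16, rs, r^3s, r^5s, r^7s, r^9s, r^11s, r^13s, r^15s, r^17s}.
So G has 3 subgroups of order 18.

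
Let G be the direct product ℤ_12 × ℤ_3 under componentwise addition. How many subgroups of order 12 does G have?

|G| = 36 and 12 | 36, so subgroups of order 12 are possible by Lagrange.
The subgroups of order 12 are: {(0,0), (0,1), (0,2), (3,0), (3,1), (3,2), (6,0), (6,1), (6,2), (9,0), (9,1), (9,2)}; {(0,0), (1,0), (2,0), (3,0), (4,0), (5,0), (6,0), (7,0), (8,0), (9,0), (10,0), (11,0)}; {(0,0), (1,1), (2,2), (3,0), (4,1), (5,2), (6,0), (7,1), (8,2), (9,0), (10,1), (11,2)}; {(0,0), (1,2), (2,1), (3,0), (4,2), (5,1), (6,0), (7,2), (8,1), (9,0), (10,2), (11,1)}.
So G has 4 subgroups of order 12.

4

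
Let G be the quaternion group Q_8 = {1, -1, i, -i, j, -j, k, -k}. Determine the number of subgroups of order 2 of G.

1

|G| = 8 and 2 | 8, so subgroups of order 2 are possible by Lagrange.
The subgroups of order 2 are: {1, -1}.
So G has 1 subgroup of order 2.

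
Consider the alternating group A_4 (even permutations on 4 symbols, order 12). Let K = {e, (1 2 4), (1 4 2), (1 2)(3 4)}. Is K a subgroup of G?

Closure fails: (1 2)(3 4) ∘ (1 2 4) = (2 3 4) ∉ K. So K is not a subgroup.

No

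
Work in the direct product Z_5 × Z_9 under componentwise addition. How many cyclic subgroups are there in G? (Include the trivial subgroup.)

6

A cyclic subgroup of order d is generated by each of its φ(d) elements of order d, so the cyclic subgroups of order d number (#elements of order d)/φ(d).
Cyclic subgroups by order — order 1: 1; order 3: 1; order 5: 1; order 9: 1; order 15: 1; order 45: 1.
Total: 6.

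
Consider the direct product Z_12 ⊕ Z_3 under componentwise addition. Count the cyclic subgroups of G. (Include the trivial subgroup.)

Each element a generates a cyclic subgroup ⟨a⟩; distinct elements may generate the same one (a cyclic group of order d has φ(d) generators).
Cyclic subgroups by order — order 1: 1; order 2: 1; order 3: 4; order 4: 1; order 6: 4; order 12: 4.
Total: 15.

15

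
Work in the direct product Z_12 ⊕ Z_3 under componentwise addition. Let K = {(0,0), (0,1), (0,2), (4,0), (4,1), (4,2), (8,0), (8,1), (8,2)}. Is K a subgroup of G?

Yes

|K| = 9 divides |G| = 36, consistent with Lagrange.
K contains the identity, every element's inverse is in K, and K is closed under +: it is a subgroup.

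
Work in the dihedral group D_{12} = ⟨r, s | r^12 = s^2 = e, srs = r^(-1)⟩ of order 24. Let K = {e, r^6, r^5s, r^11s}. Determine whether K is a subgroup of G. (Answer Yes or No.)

Yes

|K| = 4 divides |G| = 24, consistent with Lagrange.
K contains the identity, every element's inverse is in K, and K is closed under ·: it is a subgroup.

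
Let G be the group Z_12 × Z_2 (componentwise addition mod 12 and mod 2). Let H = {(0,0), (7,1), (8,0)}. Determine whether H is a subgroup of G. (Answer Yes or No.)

No

(7,1) ∈ H but its inverse (5,1) ∉ H, so H is not a subgroup.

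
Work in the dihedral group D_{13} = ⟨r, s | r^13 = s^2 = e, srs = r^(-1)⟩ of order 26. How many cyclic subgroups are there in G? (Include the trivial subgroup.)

A cyclic subgroup of order d is generated by each of its φ(d) elements of order d, so the cyclic subgroups of order d number (#elements of order d)/φ(d).
Cyclic subgroups by order — order 1: 1; order 2: 13; order 13: 1.
Total: 15.

15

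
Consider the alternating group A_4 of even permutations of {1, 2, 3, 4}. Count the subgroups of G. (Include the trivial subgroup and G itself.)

|G| = 12, so by Lagrange every subgroup order divides 12. Divisors: 1, 2, 3, 4, 6, 12.
Subgroups by order — order 1: 1; order 2: 3; order 3: 4; order 4: 1; order 6: 0; order 12: 1.
Total: 1 + 3 + 4 + 1 + 0 + 1 = 10.

10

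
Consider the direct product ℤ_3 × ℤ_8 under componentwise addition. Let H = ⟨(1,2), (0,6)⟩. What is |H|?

|⟨(1,2)⟩| = 12 and |⟨(0,6)⟩| = 4, so |H| is a multiple of lcm(12, 4) = 12 and divides |G| = 24.
Closing under the operation: H = {(0,0), (0,2), (0,4), (0,6), (1,0), (1,2), (1,4), (1,6), (2,0), (2,2), (2,4), (2,6)}, so |H| = 12.

12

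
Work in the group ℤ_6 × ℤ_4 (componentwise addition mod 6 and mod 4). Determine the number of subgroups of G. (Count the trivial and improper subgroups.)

16

|G| = 24, so by Lagrange every subgroup order divides 24. Divisors: 1, 2, 3, 4, 6, 8, 12, 24.
Subgroups by order — order 1: 1; order 2: 3; order 3: 1; order 4: 3; order 6: 3; order 8: 1; order 12: 3; order 24: 1.
Total: 1 + 3 + 1 + 3 + 3 + 1 + 3 + 1 = 16.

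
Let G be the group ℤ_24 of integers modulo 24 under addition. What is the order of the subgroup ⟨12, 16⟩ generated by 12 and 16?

|⟨12⟩| = 2 and |⟨16⟩| = 3, so |H| is a multiple of lcm(2, 3) = 6 and divides |G| = 24.
Closing under the operation: H = {0, 4, 8, 12, 16, 20}, so |H| = 6.

6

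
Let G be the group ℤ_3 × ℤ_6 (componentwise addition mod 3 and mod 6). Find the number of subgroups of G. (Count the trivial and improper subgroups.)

|G| = 18, so by Lagrange every subgroup order divides 18. Divisors: 1, 2, 3, 6, 9, 18.
Subgroups by order — order 1: 1; order 2: 1; order 3: 4; order 6: 4; order 9: 1; order 18: 1.
Total: 1 + 1 + 4 + 4 + 1 + 1 = 12.

12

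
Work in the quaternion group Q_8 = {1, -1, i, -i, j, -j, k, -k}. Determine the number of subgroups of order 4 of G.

3

|G| = 8 and 4 | 8, so subgroups of order 4 are possible by Lagrange.
The subgroups of order 4 are: {1, -1, i, -i}; {1, -1, j, -j}; {1, -1, k, -k}.
So G has 3 subgroups of order 4.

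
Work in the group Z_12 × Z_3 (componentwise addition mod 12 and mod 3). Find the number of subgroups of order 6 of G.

|G| = 36 and 6 | 36, so subgroups of order 6 are possible by Lagrange.
The subgroups of order 6 are: {(0,0), (0,1), (0,2), (6,0), (6,1), (6,2)}; {(0,0), (2,0), (4,0), (6,0), (8,0), (10,0)}; {(0,0), (2,2), (4,1), (6,0), (8,2), (10,1)}; {(0,0), (2,1), (4,2), (6,0), (8,1), (10,2)}.
So G has 4 subgroups of order 6.

4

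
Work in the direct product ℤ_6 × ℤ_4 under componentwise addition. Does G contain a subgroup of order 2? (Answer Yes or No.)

2 | 24. A subgroup of order 2 is {(0,0), (0,2)}.

Yes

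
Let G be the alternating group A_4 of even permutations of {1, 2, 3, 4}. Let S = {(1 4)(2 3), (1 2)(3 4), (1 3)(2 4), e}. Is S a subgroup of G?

|S| = 4 divides |G| = 12, consistent with Lagrange.
S contains the identity, every element's inverse is in S, and S is closed under ∘: it is a subgroup.

Yes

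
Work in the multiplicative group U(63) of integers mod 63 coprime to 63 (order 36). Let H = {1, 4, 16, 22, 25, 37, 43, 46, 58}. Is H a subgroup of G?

Yes

|H| = 9 divides |G| = 36, consistent with Lagrange.
H contains the identity, every element's inverse is in H, and H is closed under ·: it is a subgroup.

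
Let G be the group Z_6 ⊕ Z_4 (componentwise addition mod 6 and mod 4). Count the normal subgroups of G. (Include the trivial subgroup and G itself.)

G is abelian, so every subgroup is normal.
G has 16 subgroups in total, hence 16 normal subgroups.

16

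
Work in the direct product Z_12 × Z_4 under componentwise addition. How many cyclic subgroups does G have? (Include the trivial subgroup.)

20

Each element a generates a cyclic subgroup ⟨a⟩; distinct elements may generate the same one (a cyclic group of order d has φ(d) generators).
Cyclic subgroups by order — order 1: 1; order 2: 3; order 3: 1; order 4: 6; order 6: 3; order 12: 6.
Total: 20.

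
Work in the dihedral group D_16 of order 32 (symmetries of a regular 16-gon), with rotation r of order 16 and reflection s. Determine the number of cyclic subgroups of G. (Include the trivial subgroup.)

21

Group the elements of G by the cyclic subgroup they generate; each cyclic subgroup of order d accounts for φ(d) elements.
Cyclic subgroups by order — order 1: 1; order 2: 17; order 4: 1; order 8: 1; order 16: 1.
Total: 21.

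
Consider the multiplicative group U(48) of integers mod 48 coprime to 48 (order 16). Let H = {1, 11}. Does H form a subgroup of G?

No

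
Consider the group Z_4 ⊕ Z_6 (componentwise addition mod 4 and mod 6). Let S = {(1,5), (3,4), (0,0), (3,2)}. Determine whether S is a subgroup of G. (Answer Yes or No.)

No

(3,2) ∈ S but its inverse (1,4) ∉ S, so S is not a subgroup.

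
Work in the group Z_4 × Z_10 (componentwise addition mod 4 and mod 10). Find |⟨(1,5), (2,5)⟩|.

8

|⟨(1,5)⟩| = 4 and |⟨(2,5)⟩| = 2, so |H| is a multiple of lcm(4, 2) = 4 and divides |G| = 40.
Closing under the operation: H = {(0,0), (0,5), (1,0), (1,5), (2,0), (2,5), (3,0), (3,5)}, so |H| = 8.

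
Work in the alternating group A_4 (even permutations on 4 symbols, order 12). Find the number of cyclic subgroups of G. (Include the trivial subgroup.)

8

A cyclic subgroup of order d is generated by each of its φ(d) elements of order d, so the cyclic subgroups of order d number (#elements of order d)/φ(d).
Cyclic subgroups by order — order 1: 1; order 2: 3; order 3: 4.
Total: 8.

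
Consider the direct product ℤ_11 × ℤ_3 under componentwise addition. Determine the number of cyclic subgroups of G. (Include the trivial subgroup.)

Each element a generates a cyclic subgroup ⟨a⟩; distinct elements may generate the same one (a cyclic group of order d has φ(d) generators).
Cyclic subgroups by order — order 1: 1; order 3: 1; order 11: 1; order 33: 1.
Total: 4.

4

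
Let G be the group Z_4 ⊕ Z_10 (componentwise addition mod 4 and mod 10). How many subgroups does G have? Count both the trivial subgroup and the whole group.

|G| = 40, so by Lagrange every subgroup order divides 40. Divisors: 1, 2, 4, 5, 8, 10, 20, 40.
Subgroups by order — order 1: 1; order 2: 3; order 4: 3; order 5: 1; order 8: 1; order 10: 3; order 20: 3; order 40: 1.
Total: 1 + 3 + 3 + 1 + 1 + 3 + 3 + 1 = 16.

16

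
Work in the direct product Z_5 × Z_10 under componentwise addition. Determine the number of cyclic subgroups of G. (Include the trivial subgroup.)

A cyclic subgroup of order d is generated by each of its φ(d) elements of order d, so the cyclic subgroups of order d number (#elements of order d)/φ(d).
Cyclic subgroups by order — order 1: 1; order 2: 1; order 5: 6; order 10: 6.
Total: 14.

14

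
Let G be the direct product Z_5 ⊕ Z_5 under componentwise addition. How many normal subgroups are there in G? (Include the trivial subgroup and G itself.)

8

G is abelian, so every subgroup is normal.
G has 8 subgroups in total, hence 8 normal subgroups.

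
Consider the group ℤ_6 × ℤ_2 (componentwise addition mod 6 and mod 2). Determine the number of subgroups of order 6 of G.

|G| = 12 and 6 | 12, so subgroups of order 6 are possible by Lagrange.
The subgroups of order 6 are: {(0,0), (0,1), (2,0), (2,1), (4,0), (4,1)}; {(0,0), (1,0), (2,0), (3,0), (4,0), (5,0)}; {(0,0), (1,1), (2,0), (3,1), (4,0), (5,1)}.
So G has 3 subgroups of order 6.

3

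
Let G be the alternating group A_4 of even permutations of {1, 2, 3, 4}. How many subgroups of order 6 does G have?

0

|G| = 12 and 6 | 12, so subgroups of order 6 are possible by Lagrange.
Checking all subgroups of G, none has order 6.
So G has 0 subgroups of order 6.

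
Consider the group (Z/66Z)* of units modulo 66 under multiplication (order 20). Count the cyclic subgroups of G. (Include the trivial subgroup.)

Each element a generates a cyclic subgroup ⟨a⟩; distinct elements may generate the same one (a cyclic group of order d has φ(d) generators).
Cyclic subgroups by order — order 1: 1; order 2: 3; order 5: 1; order 10: 3.
Total: 8.

8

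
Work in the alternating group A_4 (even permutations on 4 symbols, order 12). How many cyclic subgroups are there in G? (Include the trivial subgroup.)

8

Group the elements of G by the cyclic subgroup they generate; each cyclic subgroup of order d accounts for φ(d) elements.
Cyclic subgroups by order — order 1: 1; order 2: 3; order 3: 4.
Total: 8.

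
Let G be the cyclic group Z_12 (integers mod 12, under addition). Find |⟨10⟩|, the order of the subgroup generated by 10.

6

In Z_12, the order of an element a is n/gcd(a, n).
gcd(10, 12) = 2, so |⟨10⟩| = 12/2 = 6.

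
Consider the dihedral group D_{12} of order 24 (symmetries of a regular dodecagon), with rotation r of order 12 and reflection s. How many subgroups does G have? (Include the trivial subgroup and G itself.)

34

|G| = 24, so by Lagrange every subgroup order divides 24. Divisors: 1, 2, 3, 4, 6, 8, 12, 24.
Subgroups by order — order 1: 1; order 2: 13; order 3: 1; order 4: 7; order 6: 5; order 8: 3; order 12: 3; order 24: 1.
Total: 1 + 13 + 1 + 7 + 5 + 3 + 3 + 1 = 34.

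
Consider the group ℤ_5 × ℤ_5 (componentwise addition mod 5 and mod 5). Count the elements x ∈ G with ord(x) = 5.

An element (a,b) has order lcm(ord(a), ord(b)); count pairs with lcm equal to 5.
Enumerating gives 24 such elements.

24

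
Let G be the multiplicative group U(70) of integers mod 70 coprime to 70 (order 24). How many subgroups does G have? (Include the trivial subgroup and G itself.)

16

|G| = 24, so by Lagrange every subgroup order divides 24. Divisors: 1, 2, 3, 4, 6, 8, 12, 24.
Subgroups by order — order 1: 1; order 2: 3; order 3: 1; order 4: 3; order 6: 3; order 8: 1; order 12: 3; order 24: 1.
Total: 1 + 3 + 1 + 3 + 3 + 1 + 3 + 1 = 16.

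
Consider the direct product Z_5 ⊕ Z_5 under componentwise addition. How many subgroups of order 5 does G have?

|G| = 25 and 5 | 25, so subgroups of order 5 are possible by Lagrange.
The subgroups of order 5 are: {(0,0), (0,1), (0,2), (0,3), (0,4)}; {(0,0), (1,0), (2,0), (3,0), (4,0)}; {(0,0), (1,1), (2,2), (3,3), (4,4)}; {(0,0), (1,2), (2,4), (3,1), (4,3)}; … (6 in all).
So G has 6 subgroups of order 5.

6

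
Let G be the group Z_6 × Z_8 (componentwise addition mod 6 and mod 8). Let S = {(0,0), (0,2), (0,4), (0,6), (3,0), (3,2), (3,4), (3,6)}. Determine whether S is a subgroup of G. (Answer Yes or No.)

|S| = 8 divides |G| = 48, consistent with Lagrange.
S contains the identity, every element's inverse is in S, and S is closed under +: it is a subgroup.

Yes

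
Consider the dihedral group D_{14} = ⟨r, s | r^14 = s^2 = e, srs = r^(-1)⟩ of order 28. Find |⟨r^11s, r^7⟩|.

|⟨r^11s⟩| = 2 and |⟨r^7⟩| = 2, so |H| is a multiple of lcm(2, 2) = 2 and divides |G| = 28.
Closing under the operation: H = {e, r^7, r^4s, r^11s}, so |H| = 4.

4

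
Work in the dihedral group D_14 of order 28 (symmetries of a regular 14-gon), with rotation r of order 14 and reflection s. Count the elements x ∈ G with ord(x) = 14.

6

The elements of order 14 are: r, r^3, r^5, r^9, r^11, r^13.
That's 6.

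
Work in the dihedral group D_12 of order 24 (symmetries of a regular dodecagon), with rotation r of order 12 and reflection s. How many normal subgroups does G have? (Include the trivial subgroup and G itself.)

9

G has 34 subgroups. Checking conjugation-invariance by order — order 1: 1/1 normal; order 2: 1/13 normal; order 3: 1/1 normal; order 4: 1/7 normal; order 6: 1/5 normal; order 8: 0/3 normal; order 12: 3/3 normal; order 24: 1/1 normal.
Total normal subgroups: 9.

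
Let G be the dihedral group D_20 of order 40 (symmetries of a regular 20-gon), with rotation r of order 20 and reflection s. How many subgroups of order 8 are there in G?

5

|G| = 40 and 8 | 40, so subgroups of order 8 are possible by Lagrange.
The subgroups of order 8 are: {e, r^5, r^10, r^15, s, r^5s, r^10s, r^15s}; {e, r^5, r^10, r^15, rs, r^6s, r^11s, r^16s}; {e, r^5, r^10, r^15, r^2s, r^7s, r^12s, r^17s}; {e, r^5, r^10, r^15, r^3s, r^8s, r^13s, r^18s}; … (5 in all).
So G has 5 subgroups of order 8.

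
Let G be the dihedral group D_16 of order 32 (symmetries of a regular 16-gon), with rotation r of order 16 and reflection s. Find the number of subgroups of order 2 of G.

17

|G| = 32 and 2 | 32, so subgroups of order 2 are possible by Lagrange.
The subgroups of order 2 are: {e, r^10s}; {e, r^11s}; {e, r^12s}; {e, r^13s}; … (17 in all).
So G has 17 subgroups of order 2.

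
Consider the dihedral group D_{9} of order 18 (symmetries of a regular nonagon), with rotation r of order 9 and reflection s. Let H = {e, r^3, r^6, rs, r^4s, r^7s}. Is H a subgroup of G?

Yes

|H| = 6 divides |G| = 18, consistent with Lagrange.
H contains the identity, every element's inverse is in H, and H is closed under ·: it is a subgroup.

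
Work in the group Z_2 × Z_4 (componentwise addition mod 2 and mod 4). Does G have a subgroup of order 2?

Yes

2 | 8. A subgroup of order 2 is {(0,0), (0,2)}.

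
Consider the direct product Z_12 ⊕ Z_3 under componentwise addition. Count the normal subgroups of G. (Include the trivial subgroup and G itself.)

18

G is abelian, so every subgroup is normal.
G has 18 subgroups in total, hence 18 normal subgroups.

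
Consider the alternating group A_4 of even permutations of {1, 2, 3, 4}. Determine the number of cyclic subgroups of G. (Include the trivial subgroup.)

8

Each element a generates a cyclic subgroup ⟨a⟩; distinct elements may generate the same one (a cyclic group of order d has φ(d) generators).
Cyclic subgroups by order — order 1: 1; order 2: 3; order 3: 4.
Total: 8.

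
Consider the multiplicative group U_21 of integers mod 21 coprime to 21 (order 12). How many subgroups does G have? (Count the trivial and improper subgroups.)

|G| = 12, so by Lagrange every subgroup order divides 12. Divisors: 1, 2, 3, 4, 6, 12.
Subgroups by order — order 1: 1; order 2: 3; order 3: 1; order 4: 1; order 6: 3; order 12: 1.
Total: 1 + 3 + 1 + 1 + 3 + 1 = 10.

10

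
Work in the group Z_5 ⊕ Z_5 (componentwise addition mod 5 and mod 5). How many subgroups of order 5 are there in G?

6

|G| = 25 and 5 | 25, so subgroups of order 5 are possible by Lagrange.
The subgroups of order 5 are: {(0,0), (0,1), (0,2), (0,3), (0,4)}; {(0,0), (1,0), (2,0), (3,0), (4,0)}; {(0,0), (1,1), (2,2), (3,3), (4,4)}; {(0,0), (1,2), (2,4), (3,1), (4,3)}; … (6 in all).
So G has 6 subgroups of order 5.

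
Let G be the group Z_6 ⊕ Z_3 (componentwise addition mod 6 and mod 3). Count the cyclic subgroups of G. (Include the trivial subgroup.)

10

Group the elements of G by the cyclic subgroup they generate; each cyclic subgroup of order d accounts for φ(d) elements.
Cyclic subgroups by order — order 1: 1; order 2: 1; order 3: 4; order 6: 4.
Total: 10.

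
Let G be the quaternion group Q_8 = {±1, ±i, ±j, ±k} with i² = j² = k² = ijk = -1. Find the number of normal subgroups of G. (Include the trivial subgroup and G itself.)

G has 6 subgroups. Checking conjugation-invariance by order — order 1: 1/1 normal; order 2: 1/1 normal; order 4: 3/3 normal; order 8: 1/1 normal.
Total normal subgroups: 6.

6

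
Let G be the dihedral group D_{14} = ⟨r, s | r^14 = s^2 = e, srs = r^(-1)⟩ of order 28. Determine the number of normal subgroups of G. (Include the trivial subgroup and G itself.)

G has 28 subgroups. Checking conjugation-invariance by order — order 1: 1/1 normal; order 2: 1/15 normal; order 4: 0/7 normal; order 7: 1/1 normal; order 14: 3/3 normal; order 28: 1/1 normal.
Total normal subgroups: 7.

7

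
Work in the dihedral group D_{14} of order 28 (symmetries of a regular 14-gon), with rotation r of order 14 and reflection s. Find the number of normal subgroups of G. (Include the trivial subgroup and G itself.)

G has 28 subgroups. Checking conjugation-invariance by order — order 1: 1/1 normal; order 2: 1/15 normal; order 4: 0/7 normal; order 7: 1/1 normal; order 14: 3/3 normal; order 28: 1/1 normal.
Total normal subgroups: 7.

7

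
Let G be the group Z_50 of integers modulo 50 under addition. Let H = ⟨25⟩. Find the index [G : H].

|⟨25⟩| = 2 and |G| = 50.
By Lagrange, [G : H] = |G|/|H| = 50/2 = 25.

25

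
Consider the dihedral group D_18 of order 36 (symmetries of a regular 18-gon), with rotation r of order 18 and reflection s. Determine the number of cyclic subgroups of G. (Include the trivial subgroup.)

Each element a generates a cyclic subgroup ⟨a⟩; distinct elements may generate the same one (a cyclic group of order d has φ(d) generators).
Cyclic subgroups by order — order 1: 1; order 2: 19; order 3: 1; order 6: 1; order 9: 1; order 18: 1.
Total: 24.

24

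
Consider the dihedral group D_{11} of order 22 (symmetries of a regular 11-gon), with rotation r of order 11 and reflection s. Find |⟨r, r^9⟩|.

|⟨r⟩| = 11 and |⟨r^9⟩| = 11, so |H| is a multiple of lcm(11, 11) = 11 and divides |G| = 22.
Closing under the operation: H = {e, r, r^2, r^3, r^4, r^5, r^6, r^7, r^8, r^9, r^10}, so |H| = 11.

11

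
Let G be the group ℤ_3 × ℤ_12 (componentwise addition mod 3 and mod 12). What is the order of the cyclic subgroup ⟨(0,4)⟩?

3

The order of (0,4) in Z_3 × Z_12 is lcm(ord(0) in Z_3, ord(4) in Z_12).
ord(0) = 1 and ord(4) = 3, so |⟨(0,4)⟩| = lcm(1, 3) = 3.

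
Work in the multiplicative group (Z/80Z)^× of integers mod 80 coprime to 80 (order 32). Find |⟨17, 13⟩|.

|⟨17⟩| = 4 and |⟨13⟩| = 4, so |H| is a multiple of lcm(4, 4) = 4 and divides |G| = 32.
Closing under the operation: H = {1, 9, 13, 17, 21, 29, 33, 37, 41, 49, 53, 57, 61, 69, 73, 77}, so |H| = 16.

16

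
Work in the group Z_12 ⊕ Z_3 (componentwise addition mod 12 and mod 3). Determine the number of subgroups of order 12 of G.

4

|G| = 36 and 12 | 36, so subgroups of order 12 are possible by Lagrange.
The subgroups of order 12 are: {(0,0), (0,1), (0,2), (3,0), (3,1), (3,2), (6,0), (6,1), (6,2), (9,0), (9,1), (9,2)}; {(0,0), (1,0), (2,0), (3,0), (4,0), (5,0), (6,0), (7,0), (8,0), (9,0), (10,0), (11,0)}; {(0,0), (1,1), (2,2), (3,0), (4,1), (5,2), (6,0), (7,1), (8,2), (9,0), (10,1), (11,2)}; {(0,0), (1,2), (2,1), (3,0), (4,2), (5,1), (6,0), (7,2), (8,1), (9,0), (10,2), (11,1)}.
So G has 4 subgroups of order 12.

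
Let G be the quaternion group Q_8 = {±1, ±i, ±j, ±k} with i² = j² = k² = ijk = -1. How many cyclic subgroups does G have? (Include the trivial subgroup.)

5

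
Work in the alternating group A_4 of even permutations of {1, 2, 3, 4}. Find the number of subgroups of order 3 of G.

|G| = 12 and 3 | 12, so subgroups of order 3 are possible by Lagrange.
The subgroups of order 3 are: {e, (1 2 3), (1 3 2)}; {e, (1 2 4), (1 4 2)}; {e, (1 3 4), (1 4 3)}; {e, (2 3 4), (2 4 3)}.
So G has 4 subgroups of order 3.

4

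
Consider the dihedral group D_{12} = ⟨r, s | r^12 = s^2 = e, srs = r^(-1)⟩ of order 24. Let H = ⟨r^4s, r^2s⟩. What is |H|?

|⟨r^4s⟩| = 2 and |⟨r^2s⟩| = 2, so |H| is a multiple of lcm(2, 2) = 2 and divides |G| = 24.
Closing under the operation: H = {e, r^2, r^4, r^6, r^8, r^10, s, r^2s, r^4s, r^6s, r^8s, r^10s}, so |H| = 12.

12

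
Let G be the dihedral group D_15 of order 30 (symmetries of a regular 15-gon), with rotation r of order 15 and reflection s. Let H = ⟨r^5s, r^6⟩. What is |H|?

|⟨r^5s⟩| = 2 and |⟨r^6⟩| = 5, so |H| is a multiple of lcm(2, 5) = 10 and divides |G| = 30.
Closing under the operation: H = {e, r^3, r^6, r^9, r^12, r^2s, r^5s, r^8s, r^11s, r^14s}, so |H| = 10.

10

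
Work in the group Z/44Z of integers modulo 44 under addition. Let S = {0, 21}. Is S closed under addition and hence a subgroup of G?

No

21 ∈ S but its inverse 23 ∉ S, so S is not a subgroup.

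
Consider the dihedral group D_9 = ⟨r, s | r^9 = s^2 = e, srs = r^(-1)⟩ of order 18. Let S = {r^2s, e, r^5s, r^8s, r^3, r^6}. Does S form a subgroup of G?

|S| = 6 divides |G| = 18, consistent with Lagrange.
S contains the identity, every element's inverse is in S, and S is closed under ·: it is a subgroup.

Yes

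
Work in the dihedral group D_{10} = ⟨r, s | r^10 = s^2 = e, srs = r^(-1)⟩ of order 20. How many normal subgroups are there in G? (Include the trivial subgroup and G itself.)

7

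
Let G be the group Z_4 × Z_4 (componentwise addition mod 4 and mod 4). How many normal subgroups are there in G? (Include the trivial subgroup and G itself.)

15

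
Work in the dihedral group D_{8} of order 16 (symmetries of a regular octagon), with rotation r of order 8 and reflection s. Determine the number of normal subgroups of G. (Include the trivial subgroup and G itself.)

7

G has 19 subgroups. Checking conjugation-invariance by order — order 1: 1/1 normal; order 2: 1/9 normal; order 4: 1/5 normal; order 8: 3/3 normal; order 16: 1/1 normal.
Total normal subgroups: 7.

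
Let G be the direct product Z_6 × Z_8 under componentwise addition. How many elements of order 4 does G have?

An element (a,b) has order lcm(ord(a), ord(b)); count pairs with lcm equal to 4.
Enumerating gives 4 such elements.

4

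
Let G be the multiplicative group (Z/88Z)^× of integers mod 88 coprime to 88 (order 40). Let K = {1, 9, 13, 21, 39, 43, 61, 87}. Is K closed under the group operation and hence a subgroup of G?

No

39 ∈ K but its inverse 79 ∉ K, so K is not a subgroup.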